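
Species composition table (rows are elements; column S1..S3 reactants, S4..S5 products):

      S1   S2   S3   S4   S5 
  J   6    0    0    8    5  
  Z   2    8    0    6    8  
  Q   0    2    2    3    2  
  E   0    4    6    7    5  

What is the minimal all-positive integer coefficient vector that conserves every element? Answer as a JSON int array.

J: 6·6+4·0+3·0 = 36 | 2·8+4·5 = 36
Z: 6·2+4·8+3·0 = 44 | 2·6+4·8 = 44
Q: 6·0+4·2+3·2 = 14 | 2·3+4·2 = 14
E: 6·0+4·4+3·6 = 34 | 2·7+4·5 = 34
gcd(6,4,3,2,4) = 1

Coefficients: [6, 4, 3, 2, 4]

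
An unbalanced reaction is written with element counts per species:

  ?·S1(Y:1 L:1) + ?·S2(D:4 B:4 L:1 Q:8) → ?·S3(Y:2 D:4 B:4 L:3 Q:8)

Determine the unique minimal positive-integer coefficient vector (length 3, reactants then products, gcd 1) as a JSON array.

Coefficients: [2, 1, 1]

Y: 2·1+1·0 = 2 | 1·2 = 2
D: 2·0+1·4 = 4 | 1·4 = 4
B: 2·0+1·4 = 4 | 1·4 = 4
L: 2·1+1·1 = 3 | 1·3 = 3
Q: 2·0+1·8 = 8 | 1·8 = 8
gcd(2,1,1) = 1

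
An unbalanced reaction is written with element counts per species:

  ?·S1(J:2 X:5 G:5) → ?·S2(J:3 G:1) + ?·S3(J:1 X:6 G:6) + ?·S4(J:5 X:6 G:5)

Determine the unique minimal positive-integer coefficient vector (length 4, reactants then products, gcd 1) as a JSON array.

J: 6·2 = 12 | 1·3+4·1+1·5 = 12
X: 6·5 = 30 | 1·0+4·6+1·6 = 30
G: 6·5 = 30 | 1·1+4·6+1·5 = 30
gcd(6,1,4,1) = 1

Coefficients: [6, 1, 4, 1]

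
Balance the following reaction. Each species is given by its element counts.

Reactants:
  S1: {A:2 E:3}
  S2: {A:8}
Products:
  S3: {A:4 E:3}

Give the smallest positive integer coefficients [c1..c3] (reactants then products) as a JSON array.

A: 4·2+1·8 = 16 | 4·4 = 16
E: 4·3+1·0 = 12 | 4·3 = 12
gcd(4,1,4) = 1

Coefficients: [4, 1, 4]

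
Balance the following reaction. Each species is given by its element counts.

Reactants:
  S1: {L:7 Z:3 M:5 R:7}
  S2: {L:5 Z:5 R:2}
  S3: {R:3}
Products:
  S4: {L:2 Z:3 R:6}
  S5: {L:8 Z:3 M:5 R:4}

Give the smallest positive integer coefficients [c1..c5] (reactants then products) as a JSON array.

Coefficients: [5, 3, 3, 5, 5]

L: 5·7+3·5+3·0 = 50 | 5·2+5·8 = 50
Z: 5·3+3·5+3·0 = 30 | 5·3+5·3 = 30
M: 5·5+3·0+3·0 = 25 | 5·0+5·5 = 25
R: 5·7+3·2+3·3 = 50 | 5·6+5·4 = 50
gcd(5,3,3,5,5) = 1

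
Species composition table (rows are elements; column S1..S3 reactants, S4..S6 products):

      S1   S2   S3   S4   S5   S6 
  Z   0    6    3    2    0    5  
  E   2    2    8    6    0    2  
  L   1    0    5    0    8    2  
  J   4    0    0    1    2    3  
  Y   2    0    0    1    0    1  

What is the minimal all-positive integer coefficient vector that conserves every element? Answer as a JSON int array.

Z: 3·0+1·6+3·3 = 15 | 5·2+2·0+1·5 = 15
E: 3·2+1·2+3·8 = 32 | 5·6+2·0+1·2 = 32
L: 3·1+1·0+3·5 = 18 | 5·0+2·8+1·2 = 18
J: 3·4+1·0+3·0 = 12 | 5·1+2·2+1·3 = 12
Y: 3·2+1·0+3·0 = 6 | 5·1+2·0+1·1 = 6
gcd(3,1,3,5,2,1) = 1

Coefficients: [3, 1, 3, 5, 2, 1]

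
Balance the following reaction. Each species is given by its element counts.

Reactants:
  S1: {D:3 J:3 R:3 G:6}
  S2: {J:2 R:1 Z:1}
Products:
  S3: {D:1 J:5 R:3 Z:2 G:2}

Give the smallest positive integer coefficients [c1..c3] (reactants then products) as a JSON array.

D: 1·3+6·0 = 3 | 3·1 = 3
J: 1·3+6·2 = 15 | 3·5 = 15
R: 1·3+6·1 = 9 | 3·3 = 9
Z: 1·0+6·1 = 6 | 3·2 = 6
G: 1·6+6·0 = 6 | 3·2 = 6
gcd(1,6,3) = 1

Coefficients: [1, 6, 3]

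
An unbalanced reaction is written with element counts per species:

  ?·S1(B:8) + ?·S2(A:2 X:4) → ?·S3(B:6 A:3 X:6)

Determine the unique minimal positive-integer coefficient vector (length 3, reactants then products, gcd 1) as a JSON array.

Coefficients: [3, 6, 4]

B: 3·8+6·0 = 24 | 4·6 = 24
A: 3·0+6·2 = 12 | 4·3 = 12
X: 3·0+6·4 = 24 | 4·6 = 24
gcd(3,6,4) = 1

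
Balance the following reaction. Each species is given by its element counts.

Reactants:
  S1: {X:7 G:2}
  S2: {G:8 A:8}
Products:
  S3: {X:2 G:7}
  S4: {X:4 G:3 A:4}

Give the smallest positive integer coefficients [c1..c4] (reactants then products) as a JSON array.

Coefficients: [4, 3, 2, 6]

X: 4·7+3·0 = 28 | 2·2+6·4 = 28
G: 4·2+3·8 = 32 | 2·7+6·3 = 32
A: 4·0+3·8 = 24 | 2·0+6·4 = 24
gcd(4,3,2,6) = 1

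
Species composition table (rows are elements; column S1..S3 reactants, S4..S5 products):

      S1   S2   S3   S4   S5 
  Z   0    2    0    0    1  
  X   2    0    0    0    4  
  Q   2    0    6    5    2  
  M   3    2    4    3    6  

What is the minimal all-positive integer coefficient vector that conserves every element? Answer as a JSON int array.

Z: 4·0+1·2+1·0 = 2 | 2·0+2·1 = 2
X: 4·2+1·0+1·0 = 8 | 2·0+2·4 = 8
Q: 4·2+1·0+1·6 = 14 | 2·5+2·2 = 14
M: 4·3+1·2+1·4 = 18 | 2·3+2·6 = 18
gcd(4,1,1,2,2) = 1

Coefficients: [4, 1, 1, 2, 2]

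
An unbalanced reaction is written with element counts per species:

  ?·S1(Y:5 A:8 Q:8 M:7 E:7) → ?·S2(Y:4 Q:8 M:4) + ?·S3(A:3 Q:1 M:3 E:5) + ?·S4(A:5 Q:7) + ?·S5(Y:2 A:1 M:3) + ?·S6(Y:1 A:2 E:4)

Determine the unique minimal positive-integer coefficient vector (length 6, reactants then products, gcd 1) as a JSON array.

Y: 5·5 = 25 | 2·4+3·0+3·0+6·2+5·1 = 25
A: 5·8 = 40 | 2·0+3·3+3·5+6·1+5·2 = 40
Q: 5·8 = 40 | 2·8+3·1+3·7+6·0+5·0 = 40
M: 5·7 = 35 | 2·4+3·3+3·0+6·3+5·0 = 35
E: 5·7 = 35 | 2·0+3·5+3·0+6·0+5·4 = 35
gcd(5,2,3,3,6,5) = 1

Coefficients: [5, 2, 3, 3, 6, 5]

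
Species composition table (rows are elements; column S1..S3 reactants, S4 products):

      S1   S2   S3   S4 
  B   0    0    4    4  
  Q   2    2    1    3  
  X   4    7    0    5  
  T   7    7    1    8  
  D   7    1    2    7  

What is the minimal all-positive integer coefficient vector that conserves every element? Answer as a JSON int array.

B: 2·0+1·0+3·4 = 12 | 3·4 = 12
Q: 2·2+1·2+3·1 = 9 | 3·3 = 9
X: 2·4+1·7+3·0 = 15 | 3·5 = 15
T: 2·7+1·7+3·1 = 24 | 3·8 = 24
D: 2·7+1·1+3·2 = 21 | 3·7 = 21
gcd(2,1,3,3) = 1

Coefficients: [2, 1, 3, 3]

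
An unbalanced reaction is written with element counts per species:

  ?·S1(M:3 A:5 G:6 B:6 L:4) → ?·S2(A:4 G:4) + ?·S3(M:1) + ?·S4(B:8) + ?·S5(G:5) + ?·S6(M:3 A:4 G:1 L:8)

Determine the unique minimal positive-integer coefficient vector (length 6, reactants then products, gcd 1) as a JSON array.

M: 4·3 = 12 | 3·0+6·1+3·0+2·0+2·3 = 12
A: 4·5 = 20 | 3·4+6·0+3·0+2·0+2·4 = 20
G: 4·6 = 24 | 3·4+6·0+3·0+2·5+2·1 = 24
B: 4·6 = 24 | 3·0+6·0+3·8+2·0+2·0 = 24
L: 4·4 = 16 | 3·0+6·0+3·0+2·0+2·8 = 16
gcd(4,3,6,3,2,2) = 1

Coefficients: [4, 3, 6, 3, 2, 2]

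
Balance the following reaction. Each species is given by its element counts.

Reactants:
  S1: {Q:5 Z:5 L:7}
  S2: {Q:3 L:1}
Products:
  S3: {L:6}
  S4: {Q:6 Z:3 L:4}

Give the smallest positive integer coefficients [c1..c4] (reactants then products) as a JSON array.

Coefficients: [3, 5, 1, 5]

Q: 3·5+5·3 = 30 | 1·0+5·6 = 30
Z: 3·5+5·0 = 15 | 1·0+5·3 = 15
L: 3·7+5·1 = 26 | 1·6+5·4 = 26
gcd(3,5,1,5) = 1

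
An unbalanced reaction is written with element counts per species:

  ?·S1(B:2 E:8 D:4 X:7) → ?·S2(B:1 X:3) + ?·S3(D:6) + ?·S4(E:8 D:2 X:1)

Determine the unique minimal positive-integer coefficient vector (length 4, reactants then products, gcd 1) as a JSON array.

Coefficients: [3, 6, 1, 3]

B: 3·2 = 6 | 6·1+1·0+3·0 = 6
E: 3·8 = 24 | 6·0+1·0+3·8 = 24
D: 3·4 = 12 | 6·0+1·6+3·2 = 12
X: 3·7 = 21 | 6·3+1·0+3·1 = 21
gcd(3,6,1,3) = 1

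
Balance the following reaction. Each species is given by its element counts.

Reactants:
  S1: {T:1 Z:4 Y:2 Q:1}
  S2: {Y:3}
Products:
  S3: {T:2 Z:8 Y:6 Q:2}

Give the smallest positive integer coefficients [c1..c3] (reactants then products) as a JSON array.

Coefficients: [6, 2, 3]

T: 6·1+2·0 = 6 | 3·2 = 6
Z: 6·4+2·0 = 24 | 3·8 = 24
Y: 6·2+2·3 = 18 | 3·6 = 18
Q: 6·1+2·0 = 6 | 3·2 = 6
gcd(6,2,3) = 1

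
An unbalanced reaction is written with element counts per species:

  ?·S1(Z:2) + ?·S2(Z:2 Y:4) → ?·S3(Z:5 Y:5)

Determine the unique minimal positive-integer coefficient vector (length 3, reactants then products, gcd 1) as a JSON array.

Z: 5·2+5·2 = 20 | 4·5 = 20
Y: 5·0+5·4 = 20 | 4·5 = 20
gcd(5,5,4) = 1

Coefficients: [5, 5, 4]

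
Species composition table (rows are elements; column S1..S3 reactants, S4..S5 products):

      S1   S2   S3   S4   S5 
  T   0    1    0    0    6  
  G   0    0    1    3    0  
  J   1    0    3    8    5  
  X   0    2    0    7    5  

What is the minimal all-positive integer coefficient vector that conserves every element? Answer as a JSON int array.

Coefficients: [4, 6, 3, 1, 1]

T: 4·0+6·1+3·0 = 6 | 1·0+1·6 = 6
G: 4·0+6·0+3·1 = 3 | 1·3+1·0 = 3
J: 4·1+6·0+3·3 = 13 | 1·8+1·5 = 13
X: 4·0+6·2+3·0 = 12 | 1·7+1·5 = 12
gcd(4,6,3,1,1) = 1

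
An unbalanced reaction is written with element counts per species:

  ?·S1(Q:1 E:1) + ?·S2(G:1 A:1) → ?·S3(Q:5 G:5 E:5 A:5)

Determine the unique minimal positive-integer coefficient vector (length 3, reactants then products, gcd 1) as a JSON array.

Q: 5·1+5·0 = 5 | 1·5 = 5
G: 5·0+5·1 = 5 | 1·5 = 5
E: 5·1+5·0 = 5 | 1·5 = 5
A: 5·0+5·1 = 5 | 1·5 = 5
gcd(5,5,1) = 1

Coefficients: [5, 5, 1]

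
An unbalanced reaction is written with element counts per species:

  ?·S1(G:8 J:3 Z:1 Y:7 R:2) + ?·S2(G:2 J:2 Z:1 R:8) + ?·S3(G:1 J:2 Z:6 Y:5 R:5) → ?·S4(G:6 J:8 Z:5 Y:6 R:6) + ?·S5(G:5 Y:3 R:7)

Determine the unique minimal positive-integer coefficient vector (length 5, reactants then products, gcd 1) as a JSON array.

Coefficients: [4, 5, 1, 3, 5]

G: 4·8+5·2+1·1 = 43 | 3·6+5·5 = 43
J: 4·3+5·2+1·2 = 24 | 3·8+5·0 = 24
Z: 4·1+5·1+1·6 = 15 | 3·5+5·0 = 15
Y: 4·7+5·0+1·5 = 33 | 3·6+5·3 = 33
R: 4·2+5·8+1·5 = 53 | 3·6+5·7 = 53
gcd(4,5,1,3,5) = 1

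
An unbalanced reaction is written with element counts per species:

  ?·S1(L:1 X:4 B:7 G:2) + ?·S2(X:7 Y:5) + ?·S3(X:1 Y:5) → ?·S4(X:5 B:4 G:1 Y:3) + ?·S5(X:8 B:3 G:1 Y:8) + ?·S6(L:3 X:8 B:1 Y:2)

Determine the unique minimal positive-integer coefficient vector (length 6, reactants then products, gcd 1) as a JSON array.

Coefficients: [3, 5, 3, 2, 4, 1]

L: 3·1+5·0+3·0 = 3 | 2·0+4·0+1·3 = 3
X: 3·4+5·7+3·1 = 50 | 2·5+4·8+1·8 = 50
B: 3·7+5·0+3·0 = 21 | 2·4+4·3+1·1 = 21
G: 3·2+5·0+3·0 = 6 | 2·1+4·1+1·0 = 6
Y: 3·0+5·5+3·5 = 40 | 2·3+4·8+1·2 = 40
gcd(3,5,3,2,4,1) = 1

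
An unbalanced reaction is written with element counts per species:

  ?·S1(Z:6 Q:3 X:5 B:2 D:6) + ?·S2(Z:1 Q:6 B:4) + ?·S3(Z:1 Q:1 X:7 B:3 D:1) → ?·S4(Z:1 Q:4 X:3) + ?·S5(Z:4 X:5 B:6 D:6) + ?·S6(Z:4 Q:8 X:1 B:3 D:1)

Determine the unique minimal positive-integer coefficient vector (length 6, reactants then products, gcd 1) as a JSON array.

Z: 5·6+5·1+3·1 = 38 | 6·1+5·4+3·4 = 38
Q: 5·3+5·6+3·1 = 48 | 6·4+5·0+3·8 = 48
X: 5·5+5·0+3·7 = 46 | 6·3+5·5+3·1 = 46
B: 5·2+5·4+3·3 = 39 | 6·0+5·6+3·3 = 39
D: 5·6+5·0+3·1 = 33 | 6·0+5·6+3·1 = 33
gcd(5,5,3,6,5,3) = 1

Coefficients: [5, 5, 3, 6, 5, 3]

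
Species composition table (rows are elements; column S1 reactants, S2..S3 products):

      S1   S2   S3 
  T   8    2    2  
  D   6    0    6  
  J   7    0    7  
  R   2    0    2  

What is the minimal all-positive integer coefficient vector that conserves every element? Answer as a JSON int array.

Coefficients: [1, 3, 1]

T: 1·8 = 8 | 3·2+1·2 = 8
D: 1·6 = 6 | 3·0+1·6 = 6
J: 1·7 = 7 | 3·0+1·7 = 7
R: 1·2 = 2 | 3·0+1·2 = 2
gcd(1,3,1) = 1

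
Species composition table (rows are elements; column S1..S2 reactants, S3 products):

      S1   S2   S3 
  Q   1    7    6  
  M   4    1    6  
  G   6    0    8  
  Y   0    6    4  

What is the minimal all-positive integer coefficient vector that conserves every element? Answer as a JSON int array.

Q: 4·1+2·7 = 18 | 3·6 = 18
M: 4·4+2·1 = 18 | 3·6 = 18
G: 4·6+2·0 = 24 | 3·8 = 24
Y: 4·0+2·6 = 12 | 3·4 = 12
gcd(4,2,3) = 1

Coefficients: [4, 2, 3]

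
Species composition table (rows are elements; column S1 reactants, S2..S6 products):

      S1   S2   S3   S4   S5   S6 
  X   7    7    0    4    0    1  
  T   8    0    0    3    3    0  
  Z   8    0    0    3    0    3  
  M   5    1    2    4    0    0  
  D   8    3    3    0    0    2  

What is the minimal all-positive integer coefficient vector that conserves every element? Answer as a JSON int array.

Coefficients: [3, 1, 3, 2, 6, 6]

X: 3·7 = 21 | 1·7+3·0+2·4+6·0+6·1 = 21
T: 3·8 = 24 | 1·0+3·0+2·3+6·3+6·0 = 24
Z: 3·8 = 24 | 1·0+3·0+2·3+6·0+6·3 = 24
M: 3·5 = 15 | 1·1+3·2+2·4+6·0+6·0 = 15
D: 3·8 = 24 | 1·3+3·3+2·0+6·0+6·2 = 24
gcd(3,1,3,2,6,6) = 1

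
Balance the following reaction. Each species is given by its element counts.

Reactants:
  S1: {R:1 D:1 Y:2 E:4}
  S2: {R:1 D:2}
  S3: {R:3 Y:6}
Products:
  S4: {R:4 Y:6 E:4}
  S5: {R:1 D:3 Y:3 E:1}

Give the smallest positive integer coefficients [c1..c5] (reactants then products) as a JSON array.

Coefficients: [6, 3, 5, 5, 4]

R: 6·1+3·1+5·3 = 24 | 5·4+4·1 = 24
D: 6·1+3·2+5·0 = 12 | 5·0+4·3 = 12
Y: 6·2+3·0+5·6 = 42 | 5·6+4·3 = 42
E: 6·4+3·0+5·0 = 24 | 5·4+4·1 = 24
gcd(6,3,5,5,4) = 1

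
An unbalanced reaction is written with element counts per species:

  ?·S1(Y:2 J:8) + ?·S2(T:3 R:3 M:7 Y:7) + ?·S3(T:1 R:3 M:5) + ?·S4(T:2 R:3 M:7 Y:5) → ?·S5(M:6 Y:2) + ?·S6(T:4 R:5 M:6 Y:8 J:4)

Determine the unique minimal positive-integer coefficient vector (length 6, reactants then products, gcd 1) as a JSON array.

Coefficients: [3, 6, 2, 2, 5, 6]

T: 3·0+6·3+2·1+2·2 = 24 | 5·0+6·4 = 24
R: 3·0+6·3+2·3+2·3 = 30 | 5·0+6·5 = 30
M: 3·0+6·7+2·5+2·7 = 66 | 5·6+6·6 = 66
Y: 3·2+6·7+2·0+2·5 = 58 | 5·2+6·8 = 58
J: 3·8+6·0+2·0+2·0 = 24 | 5·0+6·4 = 24
gcd(3,6,2,2,5,6) = 1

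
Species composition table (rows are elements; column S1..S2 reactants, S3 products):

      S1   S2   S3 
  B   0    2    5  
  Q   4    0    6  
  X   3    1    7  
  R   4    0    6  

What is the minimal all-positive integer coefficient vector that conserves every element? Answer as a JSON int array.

Coefficients: [3, 5, 2]

B: 3·0+5·2 = 10 | 2·5 = 10
Q: 3·4+5·0 = 12 | 2·6 = 12
X: 3·3+5·1 = 14 | 2·7 = 14
R: 3·4+5·0 = 12 | 2·6 = 12
gcd(3,5,2) = 1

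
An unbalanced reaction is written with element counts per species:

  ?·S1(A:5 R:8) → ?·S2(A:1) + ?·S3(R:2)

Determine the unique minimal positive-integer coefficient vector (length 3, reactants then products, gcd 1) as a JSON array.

A: 1·5 = 5 | 5·1+4·0 = 5
R: 1·8 = 8 | 5·0+4·2 = 8
gcd(1,5,4) = 1

Coefficients: [1, 5, 4]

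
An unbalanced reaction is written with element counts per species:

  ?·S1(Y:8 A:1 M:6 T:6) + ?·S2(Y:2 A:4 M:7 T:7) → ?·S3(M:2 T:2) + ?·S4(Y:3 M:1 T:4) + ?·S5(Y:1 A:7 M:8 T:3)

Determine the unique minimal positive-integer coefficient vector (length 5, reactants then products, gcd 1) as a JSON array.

Y: 1·8+5·2 = 18 | 6·0+5·3+3·1 = 18
A: 1·1+5·4 = 21 | 6·0+5·0+3·7 = 21
M: 1·6+5·7 = 41 | 6·2+5·1+3·8 = 41
T: 1·6+5·7 = 41 | 6·2+5·4+3·3 = 41
gcd(1,5,6,5,3) = 1

Coefficients: [1, 5, 6, 5, 3]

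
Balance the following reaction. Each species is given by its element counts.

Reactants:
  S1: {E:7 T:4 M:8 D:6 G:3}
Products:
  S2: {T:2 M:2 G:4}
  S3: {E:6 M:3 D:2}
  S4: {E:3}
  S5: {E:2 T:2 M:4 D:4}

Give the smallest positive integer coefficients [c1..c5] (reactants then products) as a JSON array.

E: 4·7 = 28 | 3·0+2·6+2·3+5·2 = 28
T: 4·4 = 16 | 3·2+2·0+2·0+5·2 = 16
M: 4·8 = 32 | 3·2+2·3+2·0+5·4 = 32
D: 4·6 = 24 | 3·0+2·2+2·0+5·4 = 24
G: 4·3 = 12 | 3·4+2·0+2·0+5·0 = 12
gcd(4,3,2,2,5) = 1

Coefficients: [4, 3, 2, 2, 5]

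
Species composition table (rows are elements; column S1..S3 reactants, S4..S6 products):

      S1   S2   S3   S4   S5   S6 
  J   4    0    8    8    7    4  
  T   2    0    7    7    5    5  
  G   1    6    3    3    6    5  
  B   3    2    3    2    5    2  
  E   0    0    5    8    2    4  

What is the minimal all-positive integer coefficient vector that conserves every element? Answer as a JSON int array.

J: 2·4+3·0+4·8 = 40 | 1·8+4·7+1·4 = 40
T: 2·2+3·0+4·7 = 32 | 1·7+4·5+1·5 = 32
G: 2·1+3·6+4·3 = 32 | 1·3+4·6+1·5 = 32
B: 2·3+3·2+4·3 = 24 | 1·2+4·5+1·2 = 24
E: 2·0+3·0+4·5 = 20 | 1·8+4·2+1·4 = 20
gcd(2,3,4,1,4,1) = 1

Coefficients: [2, 3, 4, 1, 4, 1]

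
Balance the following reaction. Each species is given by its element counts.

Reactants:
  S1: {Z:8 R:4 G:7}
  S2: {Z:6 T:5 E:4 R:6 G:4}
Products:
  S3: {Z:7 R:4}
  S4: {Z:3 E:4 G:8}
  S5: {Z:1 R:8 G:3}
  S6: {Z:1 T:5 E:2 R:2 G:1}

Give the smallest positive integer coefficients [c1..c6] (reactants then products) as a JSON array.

Coefficients: [1, 4, 3, 2, 1, 4]

Z: 1·8+4·6 = 32 | 3·7+2·3+1·1+4·1 = 32
T: 1·0+4·5 = 20 | 3·0+2·0+1·0+4·5 = 20
E: 1·0+4·4 = 16 | 3·0+2·4+1·0+4·2 = 16
R: 1·4+4·6 = 28 | 3·4+2·0+1·8+4·2 = 28
G: 1·7+4·4 = 23 | 3·0+2·8+1·3+4·1 = 23
gcd(1,4,3,2,1,4) = 1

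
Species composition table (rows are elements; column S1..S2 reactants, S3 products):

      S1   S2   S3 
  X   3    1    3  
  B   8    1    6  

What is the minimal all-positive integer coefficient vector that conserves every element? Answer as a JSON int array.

Coefficients: [3, 6, 5]

X: 3·3+6·1 = 15 | 5·3 = 15
B: 3·8+6·1 = 30 | 5·6 = 30
gcd(3,6,5) = 1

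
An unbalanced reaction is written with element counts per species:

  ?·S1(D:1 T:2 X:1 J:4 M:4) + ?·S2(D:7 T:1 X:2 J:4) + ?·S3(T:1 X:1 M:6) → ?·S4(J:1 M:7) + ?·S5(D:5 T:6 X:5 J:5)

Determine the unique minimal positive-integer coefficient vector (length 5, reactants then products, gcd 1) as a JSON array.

D: 3·1+1·7+5·0 = 10 | 6·0+2·5 = 10
T: 3·2+1·1+5·1 = 12 | 6·0+2·6 = 12
X: 3·1+1·2+5·1 = 10 | 6·0+2·5 = 10
J: 3·4+1·4+5·0 = 16 | 6·1+2·5 = 16
M: 3·4+1·0+5·6 = 42 | 6·7+2·0 = 42
gcd(3,1,5,6,2) = 1

Coefficients: [3, 1, 5, 6, 2]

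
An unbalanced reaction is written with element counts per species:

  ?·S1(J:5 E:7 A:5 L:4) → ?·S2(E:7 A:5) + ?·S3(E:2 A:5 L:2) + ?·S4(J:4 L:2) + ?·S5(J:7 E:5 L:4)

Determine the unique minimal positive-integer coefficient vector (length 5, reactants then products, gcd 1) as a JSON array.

J: 5·5 = 25 | 2·0+3·0+1·4+3·7 = 25
E: 5·7 = 35 | 2·7+3·2+1·0+3·5 = 35
A: 5·5 = 25 | 2·5+3·5+1·0+3·0 = 25
L: 5·4 = 20 | 2·0+3·2+1·2+3·4 = 20
gcd(5,2,3,1,3) = 1

Coefficients: [5, 2, 3, 1, 3]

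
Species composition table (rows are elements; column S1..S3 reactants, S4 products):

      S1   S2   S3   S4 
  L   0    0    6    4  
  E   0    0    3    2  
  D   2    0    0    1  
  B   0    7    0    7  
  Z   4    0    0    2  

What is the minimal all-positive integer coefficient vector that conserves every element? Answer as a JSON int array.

Coefficients: [3, 6, 4, 6]

L: 3·0+6·0+4·6 = 24 | 6·4 = 24
E: 3·0+6·0+4·3 = 12 | 6·2 = 12
D: 3·2+6·0+4·0 = 6 | 6·1 = 6
B: 3·0+6·7+4·0 = 42 | 6·7 = 42
Z: 3·4+6·0+4·0 = 12 | 6·2 = 12
gcd(3,6,4,6) = 1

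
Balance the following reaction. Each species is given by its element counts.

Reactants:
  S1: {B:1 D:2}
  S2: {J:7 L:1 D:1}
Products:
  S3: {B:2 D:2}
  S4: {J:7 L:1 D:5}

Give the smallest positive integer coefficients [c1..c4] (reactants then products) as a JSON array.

J: 4·0+1·7 = 7 | 2·0+1·7 = 7
L: 4·0+1·1 = 1 | 2·0+1·1 = 1
B: 4·1+1·0 = 4 | 2·2+1·0 = 4
D: 4·2+1·1 = 9 | 2·2+1·5 = 9
gcd(4,1,2,1) = 1

Coefficients: [4, 1, 2, 1]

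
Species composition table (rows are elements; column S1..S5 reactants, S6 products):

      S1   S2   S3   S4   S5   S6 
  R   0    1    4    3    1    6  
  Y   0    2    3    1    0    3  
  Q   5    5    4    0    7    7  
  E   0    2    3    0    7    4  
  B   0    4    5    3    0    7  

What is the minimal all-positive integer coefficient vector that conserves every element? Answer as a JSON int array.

Coefficients: [1, 1, 1, 4, 1, 3]

R: 1·0+1·1+1·4+4·3+1·1 = 18 | 3·6 = 18
Y: 1·0+1·2+1·3+4·1+1·0 = 9 | 3·3 = 9
Q: 1·5+1·5+1·4+4·0+1·7 = 21 | 3·7 = 21
E: 1·0+1·2+1·3+4·0+1·7 = 12 | 3·4 = 12
B: 1·0+1·4+1·5+4·3+1·0 = 21 | 3·7 = 21
gcd(1,1,1,4,1,3) = 1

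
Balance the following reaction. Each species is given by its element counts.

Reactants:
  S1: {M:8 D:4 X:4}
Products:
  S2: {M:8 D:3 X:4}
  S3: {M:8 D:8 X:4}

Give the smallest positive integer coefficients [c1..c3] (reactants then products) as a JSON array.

Coefficients: [5, 4, 1]

M: 5·8 = 40 | 4·8+1·8 = 40
D: 5·4 = 20 | 4·3+1·8 = 20
X: 5·4 = 20 | 4·4+1·4 = 20
gcd(5,4,1) = 1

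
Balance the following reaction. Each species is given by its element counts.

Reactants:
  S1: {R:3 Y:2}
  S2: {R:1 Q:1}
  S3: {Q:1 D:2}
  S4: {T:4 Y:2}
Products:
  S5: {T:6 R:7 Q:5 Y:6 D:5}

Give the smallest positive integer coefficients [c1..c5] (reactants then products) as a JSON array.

Coefficients: [3, 5, 5, 3, 2]

T: 3·0+5·0+5·0+3·4 = 12 | 2·6 = 12
R: 3·3+5·1+5·0+3·0 = 14 | 2·7 = 14
Q: 3·0+5·1+5·1+3·0 = 10 | 2·5 = 10
Y: 3·2+5·0+5·0+3·2 = 12 | 2·6 = 12
D: 3·0+5·0+5·2+3·0 = 10 | 2·5 = 10
gcd(3,5,5,3,2) = 1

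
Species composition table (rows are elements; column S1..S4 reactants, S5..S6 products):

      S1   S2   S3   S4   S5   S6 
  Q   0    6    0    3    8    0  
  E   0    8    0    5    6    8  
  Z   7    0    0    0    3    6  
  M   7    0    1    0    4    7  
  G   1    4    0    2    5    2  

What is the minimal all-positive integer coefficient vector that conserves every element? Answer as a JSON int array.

Q: 3·0+3·6+5·0+2·3 = 24 | 3·8+2·0 = 24
E: 3·0+3·8+5·0+2·5 = 34 | 3·6+2·8 = 34
Z: 3·7+3·0+5·0+2·0 = 21 | 3·3+2·6 = 21
M: 3·7+3·0+5·1+2·0 = 26 | 3·4+2·7 = 26
G: 3·1+3·4+5·0+2·2 = 19 | 3·5+2·2 = 19
gcd(3,3,5,2,3,2) = 1

Coefficients: [3, 3, 5, 2, 3, 2]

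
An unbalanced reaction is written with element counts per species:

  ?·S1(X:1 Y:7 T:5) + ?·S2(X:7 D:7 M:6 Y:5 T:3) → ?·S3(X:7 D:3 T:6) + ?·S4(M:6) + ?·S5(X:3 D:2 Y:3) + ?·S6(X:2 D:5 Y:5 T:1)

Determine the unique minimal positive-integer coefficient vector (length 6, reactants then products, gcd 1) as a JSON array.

Coefficients: [1, 6, 3, 6, 4, 5]

X: 1·1+6·7 = 43 | 3·7+6·0+4·3+5·2 = 43
D: 1·0+6·7 = 42 | 3·3+6·0+4·2+5·5 = 42
M: 1·0+6·6 = 36 | 3·0+6·6+4·0+5·0 = 36
Y: 1·7+6·5 = 37 | 3·0+6·0+4·3+5·5 = 37
T: 1·5+6·3 = 23 | 3·6+6·0+4·0+5·1 = 23
gcd(1,6,3,6,4,5) = 1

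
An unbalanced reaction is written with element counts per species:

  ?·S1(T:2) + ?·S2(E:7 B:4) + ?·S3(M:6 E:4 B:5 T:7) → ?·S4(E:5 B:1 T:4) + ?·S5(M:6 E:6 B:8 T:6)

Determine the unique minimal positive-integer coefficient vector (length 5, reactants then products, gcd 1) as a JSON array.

M: 3·0+2·0+2·6 = 12 | 2·0+2·6 = 12
E: 3·0+2·7+2·4 = 22 | 2·5+2·6 = 22
B: 3·0+2·4+2·5 = 18 | 2·1+2·8 = 18
T: 3·2+2·0+2·7 = 20 | 2·4+2·6 = 20
gcd(3,2,2,2,2) = 1

Coefficients: [3, 2, 2, 2, 2]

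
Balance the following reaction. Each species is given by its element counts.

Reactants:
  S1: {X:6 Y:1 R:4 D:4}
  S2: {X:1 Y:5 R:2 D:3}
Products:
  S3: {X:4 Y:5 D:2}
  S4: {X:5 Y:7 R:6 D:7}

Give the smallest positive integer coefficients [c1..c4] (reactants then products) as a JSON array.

Coefficients: [3, 6, 1, 4]

X: 3·6+6·1 = 24 | 1·4+4·5 = 24
Y: 3·1+6·5 = 33 | 1·5+4·7 = 33
R: 3·4+6·2 = 24 | 1·0+4·6 = 24
D: 3·4+6·3 = 30 | 1·2+4·7 = 30
gcd(3,6,1,4) = 1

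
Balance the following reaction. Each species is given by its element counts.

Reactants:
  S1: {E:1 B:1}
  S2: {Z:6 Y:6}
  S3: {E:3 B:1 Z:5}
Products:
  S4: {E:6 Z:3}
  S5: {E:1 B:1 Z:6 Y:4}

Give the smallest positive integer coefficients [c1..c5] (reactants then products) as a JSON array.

E: 3·1+4·0+3·3 = 12 | 1·6+6·1 = 12
B: 3·1+4·0+3·1 = 6 | 1·0+6·1 = 6
Z: 3·0+4·6+3·5 = 39 | 1·3+6·6 = 39
Y: 3·0+4·6+3·0 = 24 | 1·0+6·4 = 24
gcd(3,4,3,1,6) = 1

Coefficients: [3, 4, 3, 1, 6]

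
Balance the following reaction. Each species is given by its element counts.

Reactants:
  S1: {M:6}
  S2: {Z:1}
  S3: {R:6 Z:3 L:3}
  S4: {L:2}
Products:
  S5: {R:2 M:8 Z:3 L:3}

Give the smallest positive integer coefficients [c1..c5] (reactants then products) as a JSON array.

R: 4·0+6·0+1·6+3·0 = 6 | 3·2 = 6
M: 4·6+6·0+1·0+3·0 = 24 | 3·8 = 24
Z: 4·0+6·1+1·3+3·0 = 9 | 3·3 = 9
L: 4·0+6·0+1·3+3·2 = 9 | 3·3 = 9
gcd(4,6,1,3,3) = 1

Coefficients: [4, 6, 1, 3, 3]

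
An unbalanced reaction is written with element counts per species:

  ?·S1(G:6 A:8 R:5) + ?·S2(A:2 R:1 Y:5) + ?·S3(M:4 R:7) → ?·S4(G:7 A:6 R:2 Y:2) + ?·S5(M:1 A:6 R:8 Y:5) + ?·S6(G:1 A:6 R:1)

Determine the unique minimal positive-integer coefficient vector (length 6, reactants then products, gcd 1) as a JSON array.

Coefficients: [6, 6, 1, 5, 4, 1]

M: 6·0+6·0+1·4 = 4 | 5·0+4·1+1·0 = 4
G: 6·6+6·0+1·0 = 36 | 5·7+4·0+1·1 = 36
A: 6·8+6·2+1·0 = 60 | 5·6+4·6+1·6 = 60
R: 6·5+6·1+1·7 = 43 | 5·2+4·8+1·1 = 43
Y: 6·0+6·5+1·0 = 30 | 5·2+4·5+1·0 = 30
gcd(6,6,1,5,4,1) = 1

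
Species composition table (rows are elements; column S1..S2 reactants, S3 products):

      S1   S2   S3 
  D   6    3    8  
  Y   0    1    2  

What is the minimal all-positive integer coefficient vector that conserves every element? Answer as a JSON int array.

D: 1·6+6·3 = 24 | 3·8 = 24
Y: 1·0+6·1 = 6 | 3·2 = 6
gcd(1,6,3) = 1

Coefficients: [1, 6, 3]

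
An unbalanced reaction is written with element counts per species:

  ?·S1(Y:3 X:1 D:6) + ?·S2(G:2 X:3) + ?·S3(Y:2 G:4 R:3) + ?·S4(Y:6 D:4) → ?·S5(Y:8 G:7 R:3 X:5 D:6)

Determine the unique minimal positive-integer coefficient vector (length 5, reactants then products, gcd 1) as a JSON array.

Coefficients: [2, 6, 4, 3, 4]

Y: 2·3+6·0+4·2+3·6 = 32 | 4·8 = 32
G: 2·0+6·2+4·4+3·0 = 28 | 4·7 = 28
R: 2·0+6·0+4·3+3·0 = 12 | 4·3 = 12
X: 2·1+6·3+4·0+3·0 = 20 | 4·5 = 20
D: 2·6+6·0+4·0+3·4 = 24 | 4·6 = 24
gcd(2,6,4,3,4) = 1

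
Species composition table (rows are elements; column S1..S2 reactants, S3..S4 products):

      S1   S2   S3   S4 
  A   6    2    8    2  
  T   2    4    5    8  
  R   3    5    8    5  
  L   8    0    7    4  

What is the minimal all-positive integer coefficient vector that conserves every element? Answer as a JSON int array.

A: 4·6+5·2 = 34 | 4·8+1·2 = 34
T: 4·2+5·4 = 28 | 4·5+1·8 = 28
R: 4·3+5·5 = 37 | 4·8+1·5 = 37
L: 4·8+5·0 = 32 | 4·7+1·4 = 32
gcd(4,5,4,1) = 1

Coefficients: [4, 5, 4, 1]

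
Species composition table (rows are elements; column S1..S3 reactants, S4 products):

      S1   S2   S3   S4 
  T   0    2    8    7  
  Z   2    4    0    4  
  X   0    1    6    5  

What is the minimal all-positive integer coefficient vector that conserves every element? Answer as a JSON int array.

Coefficients: [4, 2, 3, 4]

T: 4·0+2·2+3·8 = 28 | 4·7 = 28
Z: 4·2+2·4+3·0 = 16 | 4·4 = 16
X: 4·0+2·1+3·6 = 20 | 4·5 = 20
gcd(4,2,3,4) = 1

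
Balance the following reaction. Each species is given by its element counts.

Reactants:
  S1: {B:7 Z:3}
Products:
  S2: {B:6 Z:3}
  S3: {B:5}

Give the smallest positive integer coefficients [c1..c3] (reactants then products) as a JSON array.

B: 5·7 = 35 | 5·6+1·5 = 35
Z: 5·3 = 15 | 5·3+1·0 = 15
gcd(5,5,1) = 1

Coefficients: [5, 5, 1]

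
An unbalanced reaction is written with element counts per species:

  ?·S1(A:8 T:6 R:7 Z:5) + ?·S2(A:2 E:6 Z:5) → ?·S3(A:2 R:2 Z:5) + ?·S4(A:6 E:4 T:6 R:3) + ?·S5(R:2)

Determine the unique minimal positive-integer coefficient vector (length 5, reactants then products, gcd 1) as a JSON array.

Coefficients: [3, 2, 5, 3, 1]

A: 3·8+2·2 = 28 | 5·2+3·6+1·0 = 28
E: 3·0+2·6 = 12 | 5·0+3·4+1·0 = 12
T: 3·6+2·0 = 18 | 5·0+3·6+1·0 = 18
R: 3·7+2·0 = 21 | 5·2+3·3+1·2 = 21
Z: 3·5+2·5 = 25 | 5·5+3·0+1·0 = 25
gcd(3,2,5,3,1) = 1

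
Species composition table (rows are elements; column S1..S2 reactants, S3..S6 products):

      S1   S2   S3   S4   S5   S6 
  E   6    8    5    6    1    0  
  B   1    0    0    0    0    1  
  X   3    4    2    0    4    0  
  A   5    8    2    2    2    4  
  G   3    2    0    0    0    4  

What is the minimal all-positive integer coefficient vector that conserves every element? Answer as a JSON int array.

E: 6·6+3·8 = 60 | 5·5+5·6+5·1+6·0 = 60
B: 6·1+3·0 = 6 | 5·0+5·0+5·0+6·1 = 6
X: 6·3+3·4 = 30 | 5·2+5·0+5·4+6·0 = 30
A: 6·5+3·8 = 54 | 5·2+5·2+5·2+6·4 = 54
G: 6·3+3·2 = 24 | 5·0+5·0+5·0+6·4 = 24
gcd(6,3,5,5,5,6) = 1

Coefficients: [6, 3, 5, 5, 5, 6]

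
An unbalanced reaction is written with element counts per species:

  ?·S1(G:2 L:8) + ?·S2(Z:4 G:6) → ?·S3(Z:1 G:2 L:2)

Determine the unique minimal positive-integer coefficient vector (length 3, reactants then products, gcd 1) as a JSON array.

Coefficients: [1, 1, 4]

Z: 1·0+1·4 = 4 | 4·1 = 4
G: 1·2+1·6 = 8 | 4·2 = 8
L: 1·8+1·0 = 8 | 4·2 = 8
gcd(1,1,4) = 1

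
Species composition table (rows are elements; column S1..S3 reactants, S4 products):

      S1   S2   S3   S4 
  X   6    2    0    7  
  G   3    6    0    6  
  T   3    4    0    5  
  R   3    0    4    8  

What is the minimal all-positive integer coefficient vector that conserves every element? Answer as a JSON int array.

Coefficients: [4, 2, 5, 4]

X: 4·6+2·2+5·0 = 28 | 4·7 = 28
G: 4·3+2·6+5·0 = 24 | 4·6 = 24
T: 4·3+2·4+5·0 = 20 | 4·5 = 20
R: 4·3+2·0+5·4 = 32 | 4·8 = 32
gcd(4,2,5,4) = 1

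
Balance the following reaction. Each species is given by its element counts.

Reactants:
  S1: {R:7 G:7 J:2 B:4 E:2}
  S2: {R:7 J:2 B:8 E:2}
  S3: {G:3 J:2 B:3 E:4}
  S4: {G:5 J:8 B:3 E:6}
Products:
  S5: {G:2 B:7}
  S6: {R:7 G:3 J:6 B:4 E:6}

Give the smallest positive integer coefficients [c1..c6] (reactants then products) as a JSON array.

R: 1·7+4·7+2·0+2·0 = 35 | 4·0+5·7 = 35
G: 1·7+4·0+2·3+2·5 = 23 | 4·2+5·3 = 23
J: 1·2+4·2+2·2+2·8 = 30 | 4·0+5·6 = 30
B: 1·4+4·8+2·3+2·3 = 48 | 4·7+5·4 = 48
E: 1·2+4·2+2·4+2·6 = 30 | 4·0+5·6 = 30
gcd(1,4,2,2,4,5) = 1

Coefficients: [1, 4, 2, 2, 4, 5]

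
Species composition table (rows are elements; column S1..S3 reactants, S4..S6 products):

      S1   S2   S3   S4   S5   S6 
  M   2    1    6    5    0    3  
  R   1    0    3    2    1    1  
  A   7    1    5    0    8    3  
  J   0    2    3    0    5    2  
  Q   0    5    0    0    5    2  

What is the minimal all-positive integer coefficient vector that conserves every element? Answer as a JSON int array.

Coefficients: [1, 4, 4, 3, 2, 5]

M: 1·2+4·1+4·6 = 30 | 3·5+2·0+5·3 = 30
R: 1·1+4·0+4·3 = 13 | 3·2+2·1+5·1 = 13
A: 1·7+4·1+4·5 = 31 | 3·0+2·8+5·3 = 31
J: 1·0+4·2+4·3 = 20 | 3·0+2·5+5·2 = 20
Q: 1·0+4·5+4·0 = 20 | 3·0+2·5+5·2 = 20
gcd(1,4,4,3,2,5) = 1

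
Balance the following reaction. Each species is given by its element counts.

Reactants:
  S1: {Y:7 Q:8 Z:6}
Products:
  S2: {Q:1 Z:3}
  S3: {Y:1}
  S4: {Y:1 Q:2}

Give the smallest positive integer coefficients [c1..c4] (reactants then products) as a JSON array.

Y: 1·7 = 7 | 2·0+4·1+3·1 = 7
Q: 1·8 = 8 | 2·1+4·0+3·2 = 8
Z: 1·6 = 6 | 2·3+4·0+3·0 = 6
gcd(1,2,4,3) = 1

Coefficients: [1, 2, 4, 3]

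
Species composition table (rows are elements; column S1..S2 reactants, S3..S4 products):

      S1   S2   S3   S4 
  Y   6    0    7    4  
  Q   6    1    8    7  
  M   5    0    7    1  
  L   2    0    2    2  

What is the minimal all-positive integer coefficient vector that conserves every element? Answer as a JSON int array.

Coefficients: [3, 5, 2, 1]

Y: 3·6+5·0 = 18 | 2·7+1·4 = 18
Q: 3·6+5·1 = 23 | 2·8+1·7 = 23
M: 3·5+5·0 = 15 | 2·7+1·1 = 15
L: 3·2+5·0 = 6 | 2·2+1·2 = 6
gcd(3,5,2,1) = 1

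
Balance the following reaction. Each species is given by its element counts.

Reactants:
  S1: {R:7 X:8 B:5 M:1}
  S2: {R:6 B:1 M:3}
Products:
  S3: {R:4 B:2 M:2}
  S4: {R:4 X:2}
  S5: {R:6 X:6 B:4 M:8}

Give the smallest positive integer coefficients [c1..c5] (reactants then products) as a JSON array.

R: 2·7+6·6 = 50 | 6·4+5·4+1·6 = 50
X: 2·8+6·0 = 16 | 6·0+5·2+1·6 = 16
B: 2·5+6·1 = 16 | 6·2+5·0+1·4 = 16
M: 2·1+6·3 = 20 | 6·2+5·0+1·8 = 20
gcd(2,6,6,5,1) = 1

Coefficients: [2, 6, 6, 5, 1]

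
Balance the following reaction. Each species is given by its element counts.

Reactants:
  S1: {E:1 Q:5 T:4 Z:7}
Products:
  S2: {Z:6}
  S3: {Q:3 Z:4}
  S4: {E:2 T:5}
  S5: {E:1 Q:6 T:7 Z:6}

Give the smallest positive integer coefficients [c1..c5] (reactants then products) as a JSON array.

E: 6·1 = 6 | 1·0+6·0+2·2+2·1 = 6
Q: 6·5 = 30 | 1·0+6·3+2·0+2·6 = 30
T: 6·4 = 24 | 1·0+6·0+2·5+2·7 = 24
Z: 6·7 = 42 | 1·6+6·4+2·0+2·6 = 42
gcd(6,1,6,2,2) = 1

Coefficients: [6, 1, 6, 2, 2]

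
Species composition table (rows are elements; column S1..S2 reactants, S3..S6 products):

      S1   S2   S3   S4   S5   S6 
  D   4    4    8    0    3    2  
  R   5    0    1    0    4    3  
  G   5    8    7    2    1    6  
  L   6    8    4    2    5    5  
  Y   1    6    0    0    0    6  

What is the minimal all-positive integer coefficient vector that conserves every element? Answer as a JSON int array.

Coefficients: [6, 3, 2, 6, 4, 4]

D: 6·4+3·4 = 36 | 2·8+6·0+4·3+4·2 = 36
R: 6·5+3·0 = 30 | 2·1+6·0+4·4+4·3 = 30
G: 6·5+3·8 = 54 | 2·7+6·2+4·1+4·6 = 54
L: 6·6+3·8 = 60 | 2·4+6·2+4·5+4·5 = 60
Y: 6·1+3·6 = 24 | 2·0+6·0+4·0+4·6 = 24
gcd(6,3,2,6,4,4) = 1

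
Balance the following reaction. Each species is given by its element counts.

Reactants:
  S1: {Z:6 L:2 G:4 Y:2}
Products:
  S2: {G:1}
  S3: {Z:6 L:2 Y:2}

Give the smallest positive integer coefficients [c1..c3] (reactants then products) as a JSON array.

Coefficients: [1, 4, 1]

Z: 1·6 = 6 | 4·0+1·6 = 6
L: 1·2 = 2 | 4·0+1·2 = 2
G: 1·4 = 4 | 4·1+1·0 = 4
Y: 1·2 = 2 | 4·0+1·2 = 2
gcd(1,4,1) = 1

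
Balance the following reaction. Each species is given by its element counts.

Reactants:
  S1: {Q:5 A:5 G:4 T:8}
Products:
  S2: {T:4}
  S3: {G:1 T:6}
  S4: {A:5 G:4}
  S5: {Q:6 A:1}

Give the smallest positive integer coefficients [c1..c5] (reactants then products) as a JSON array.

Q: 6·5 = 30 | 6·0+4·0+5·0+5·6 = 30
A: 6·5 = 30 | 6·0+4·0+5·5+5·1 = 30
G: 6·4 = 24 | 6·0+4·1+5·4+5·0 = 24
T: 6·8 = 48 | 6·4+4·6+5·0+5·0 = 48
gcd(6,6,4,5,5) = 1

Coefficients: [6, 6, 4, 5, 5]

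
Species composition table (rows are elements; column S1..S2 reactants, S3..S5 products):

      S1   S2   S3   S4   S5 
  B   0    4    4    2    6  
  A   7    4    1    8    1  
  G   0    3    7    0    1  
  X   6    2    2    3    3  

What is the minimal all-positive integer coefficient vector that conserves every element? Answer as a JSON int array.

B: 1·0+5·4 = 20 | 2·4+3·2+1·6 = 20
A: 1·7+5·4 = 27 | 2·1+3·8+1·1 = 27
G: 1·0+5·3 = 15 | 2·7+3·0+1·1 = 15
X: 1·6+5·2 = 16 | 2·2+3·3+1·3 = 16
gcd(1,5,2,3,1) = 1

Coefficients: [1, 5, 2, 3, 1]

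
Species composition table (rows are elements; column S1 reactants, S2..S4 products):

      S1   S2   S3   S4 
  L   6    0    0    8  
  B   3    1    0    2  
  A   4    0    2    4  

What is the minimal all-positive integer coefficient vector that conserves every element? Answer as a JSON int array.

L: 4·6 = 24 | 6·0+2·0+3·8 = 24
B: 4·3 = 12 | 6·1+2·0+3·2 = 12
A: 4·4 = 16 | 6·0+2·2+3·4 = 16
gcd(4,6,2,3) = 1

Coefficients: [4, 6, 2, 3]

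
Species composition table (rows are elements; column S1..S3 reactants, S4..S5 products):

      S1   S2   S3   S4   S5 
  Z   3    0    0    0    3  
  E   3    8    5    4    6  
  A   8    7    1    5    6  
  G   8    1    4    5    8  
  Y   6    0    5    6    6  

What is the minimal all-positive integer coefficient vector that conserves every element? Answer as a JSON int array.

Z: 6·3+1·0+6·0 = 18 | 5·0+6·3 = 18
E: 6·3+1·8+6·5 = 56 | 5·4+6·6 = 56
A: 6·8+1·7+6·1 = 61 | 5·5+6·6 = 61
G: 6·8+1·1+6·4 = 73 | 5·5+6·8 = 73
Y: 6·6+1·0+6·5 = 66 | 5·6+6·6 = 66
gcd(6,1,6,5,6) = 1

Coefficients: [6, 1, 6, 5, 6]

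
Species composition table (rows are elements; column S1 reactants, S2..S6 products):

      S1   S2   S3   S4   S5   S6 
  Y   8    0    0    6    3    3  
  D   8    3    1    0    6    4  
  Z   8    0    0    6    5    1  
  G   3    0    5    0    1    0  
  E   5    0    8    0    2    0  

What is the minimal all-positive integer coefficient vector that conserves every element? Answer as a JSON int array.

Coefficients: [6, 5, 3, 5, 3, 3]

Y: 6·8 = 48 | 5·0+3·0+5·6+3·3+3·3 = 48
D: 6·8 = 48 | 5·3+3·1+5·0+3·6+3·4 = 48
Z: 6·8 = 48 | 5·0+3·0+5·6+3·5+3·1 = 48
G: 6·3 = 18 | 5·0+3·5+5·0+3·1+3·0 = 18
E: 6·5 = 30 | 5·0+3·8+5·0+3·2+3·0 = 30
gcd(6,5,3,5,3,3) = 1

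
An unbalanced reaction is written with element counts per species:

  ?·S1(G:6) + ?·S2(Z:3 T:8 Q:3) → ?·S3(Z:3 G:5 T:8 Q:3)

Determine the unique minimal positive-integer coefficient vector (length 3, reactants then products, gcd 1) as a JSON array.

Z: 5·0+6·3 = 18 | 6·3 = 18
G: 5·6+6·0 = 30 | 6·5 = 30
T: 5·0+6·8 = 48 | 6·8 = 48
Q: 5·0+6·3 = 18 | 6·3 = 18
gcd(5,6,6) = 1

Coefficients: [5, 6, 6]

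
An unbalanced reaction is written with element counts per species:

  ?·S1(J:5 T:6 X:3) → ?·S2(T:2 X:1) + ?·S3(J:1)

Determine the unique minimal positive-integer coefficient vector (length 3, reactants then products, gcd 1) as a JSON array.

Coefficients: [1, 3, 5]

J: 1·5 = 5 | 3·0+5·1 = 5
T: 1·6 = 6 | 3·2+5·0 = 6
X: 1·3 = 3 | 3·1+5·0 = 3
gcd(1,3,5) = 1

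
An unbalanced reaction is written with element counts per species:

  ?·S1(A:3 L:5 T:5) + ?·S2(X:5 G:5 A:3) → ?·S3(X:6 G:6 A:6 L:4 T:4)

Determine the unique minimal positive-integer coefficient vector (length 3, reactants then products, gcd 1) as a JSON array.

X: 4·0+6·5 = 30 | 5·6 = 30
G: 4·0+6·5 = 30 | 5·6 = 30
A: 4·3+6·3 = 30 | 5·6 = 30
L: 4·5+6·0 = 20 | 5·4 = 20
T: 4·5+6·0 = 20 | 5·4 = 20
gcd(4,6,5) = 1

Coefficients: [4, 6, 5]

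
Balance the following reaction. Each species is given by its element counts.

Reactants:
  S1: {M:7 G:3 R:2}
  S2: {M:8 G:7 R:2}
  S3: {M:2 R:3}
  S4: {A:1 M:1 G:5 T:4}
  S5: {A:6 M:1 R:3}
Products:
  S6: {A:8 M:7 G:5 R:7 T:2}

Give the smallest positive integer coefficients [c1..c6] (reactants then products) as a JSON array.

Coefficients: [1, 1, 3, 2, 5, 4]

A: 1·0+1·0+3·0+2·1+5·6 = 32 | 4·8 = 32
M: 1·7+1·8+3·2+2·1+5·1 = 28 | 4·7 = 28
G: 1·3+1·7+3·0+2·5+5·0 = 20 | 4·5 = 20
R: 1·2+1·2+3·3+2·0+5·3 = 28 | 4·7 = 28
T: 1·0+1·0+3·0+2·4+5·0 = 8 | 4·2 = 8
gcd(1,1,3,2,5,4) = 1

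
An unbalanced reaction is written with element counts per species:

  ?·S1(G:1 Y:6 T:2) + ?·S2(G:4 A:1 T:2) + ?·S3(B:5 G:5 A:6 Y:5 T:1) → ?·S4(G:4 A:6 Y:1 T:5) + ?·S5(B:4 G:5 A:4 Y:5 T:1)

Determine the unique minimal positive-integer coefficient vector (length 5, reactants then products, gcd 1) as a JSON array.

B: 1·0+2·0+4·5 = 20 | 1·0+5·4 = 20
G: 1·1+2·4+4·5 = 29 | 1·4+5·5 = 29
A: 1·0+2·1+4·6 = 26 | 1·6+5·4 = 26
Y: 1·6+2·0+4·5 = 26 | 1·1+5·5 = 26
T: 1·2+2·2+4·1 = 10 | 1·5+5·1 = 10
gcd(1,2,4,1,5) = 1

Coefficients: [1, 2, 4, 1, 5]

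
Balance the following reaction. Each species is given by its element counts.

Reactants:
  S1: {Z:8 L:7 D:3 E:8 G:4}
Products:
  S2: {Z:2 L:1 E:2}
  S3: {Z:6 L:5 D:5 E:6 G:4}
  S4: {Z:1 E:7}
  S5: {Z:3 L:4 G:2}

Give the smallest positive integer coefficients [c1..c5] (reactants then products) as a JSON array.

Coefficients: [5, 4, 3, 2, 4]

Z: 5·8 = 40 | 4·2+3·6+2·1+4·3 = 40
L: 5·7 = 35 | 4·1+3·5+2·0+4·4 = 35
D: 5·3 = 15 | 4·0+3·5+2·0+4·0 = 15
E: 5·8 = 40 | 4·2+3·6+2·7+4·0 = 40
G: 5·4 = 20 | 4·0+3·4+2·0+4·2 = 20
gcd(5,4,3,2,4) = 1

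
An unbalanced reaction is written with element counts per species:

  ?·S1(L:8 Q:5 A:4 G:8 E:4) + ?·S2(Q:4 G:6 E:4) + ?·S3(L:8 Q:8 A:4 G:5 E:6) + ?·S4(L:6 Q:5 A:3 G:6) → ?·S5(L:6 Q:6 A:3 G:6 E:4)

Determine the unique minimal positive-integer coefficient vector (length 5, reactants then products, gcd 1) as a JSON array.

Coefficients: [1, 1, 2, 1, 5]

L: 1·8+1·0+2·8+1·6 = 30 | 5·6 = 30
Q: 1·5+1·4+2·8+1·5 = 30 | 5·6 = 30
A: 1·4+1·0+2·4+1·3 = 15 | 5·3 = 15
G: 1·8+1·6+2·5+1·6 = 30 | 5·6 = 30
E: 1·4+1·4+2·6+1·0 = 20 | 5·4 = 20
gcd(1,1,2,1,5) = 1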